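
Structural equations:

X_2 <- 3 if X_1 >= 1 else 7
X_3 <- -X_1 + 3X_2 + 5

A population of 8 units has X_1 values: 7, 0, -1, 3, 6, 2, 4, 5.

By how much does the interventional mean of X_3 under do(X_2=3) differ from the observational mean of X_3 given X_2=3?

Every unit gets X_2=3 under the intervention. X_3 values become 7, 14, 15, 11, 8, 12, 10, 9; E[X_3|do(X_2=3)] = 10.75.
Conditioning on X_2=3 selects the 6 unit(s) with X_1 ∈ {7, 3, 6, 2, 4, 5}. Their X_3 values: 7, 11, 8, 12, 10, 9. Mean = 9.5.
Difference = 10.75 − 9.5 = 1.25.

1.25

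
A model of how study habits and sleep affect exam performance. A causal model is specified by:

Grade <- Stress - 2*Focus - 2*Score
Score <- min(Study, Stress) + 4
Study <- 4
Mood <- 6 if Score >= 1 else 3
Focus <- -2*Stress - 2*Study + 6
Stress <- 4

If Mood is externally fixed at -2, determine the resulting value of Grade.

The intervention breaks the incoming arrows to Mood: Mood <- 6 if Score >= 1 else 3 no longer applies, and Mood = -2.
Since Grade is not a descendant of the intervened variable, it is unaffected.
Focus = -2*Stress - 2*Study + 6  [with Stress=4, Study=4]  = -10
Score = min(Study, Stress) + 4  [with Study=4, Stress=4]  = 8
Grade = Stress - 2*Focus - 2*Score  [with Stress=4, Focus=-10, Score=8]  = 8

8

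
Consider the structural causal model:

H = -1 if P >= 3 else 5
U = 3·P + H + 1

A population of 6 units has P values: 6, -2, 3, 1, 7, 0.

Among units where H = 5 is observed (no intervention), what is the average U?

5

E[U|H=5] averages over only the 3 units with H=5 (P = -2, 1, 0): U = 0, 9, 6, mean 5.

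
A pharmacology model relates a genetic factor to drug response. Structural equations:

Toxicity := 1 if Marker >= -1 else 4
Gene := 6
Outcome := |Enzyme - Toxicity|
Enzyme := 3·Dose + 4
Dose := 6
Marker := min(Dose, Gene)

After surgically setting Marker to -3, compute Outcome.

18

Under do(Marker=-3), the mechanism Marker := min(Dose, Gene) is discarded; Marker is fixed at -3.
Enzyme = 3·Dose + 4  [with Dose=6]  = 22
Toxicity = 1 if Marker >= -1 else 4  [with Marker=-3]  = 4
Outcome = |Enzyme - Toxicity|  [with Enzyme=22, Toxicity=4]  = 18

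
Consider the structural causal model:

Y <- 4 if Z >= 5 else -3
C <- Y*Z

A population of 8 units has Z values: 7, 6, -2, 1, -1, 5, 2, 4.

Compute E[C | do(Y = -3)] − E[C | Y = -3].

-5.85

Under do(Y=-3), Y's equation is replaced by Y=-3 for every unit. Per-unit C: -21, -18, 6, -3, 3, -15, -6, -12. Mean = -8.25.
Conditioning on Y=-3 selects the 5 unit(s) with Z ∈ {-2, 1, -1, 2, 4}. Their C values: 6, -3, 3, -6, -12. Mean = -2.4.
Difference = -8.25 − (-2.4) = -5.85.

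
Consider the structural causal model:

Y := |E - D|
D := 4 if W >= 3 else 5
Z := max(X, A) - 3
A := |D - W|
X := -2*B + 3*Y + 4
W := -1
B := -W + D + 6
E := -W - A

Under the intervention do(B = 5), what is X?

The intervention breaks the incoming arrows to B: B := -W + D + 6 no longer applies, and B = 5.
D = 4 if W >= 3 else 5  [with W=-1]  = 5
A = |D - W|  [with D=5, W=-1]  = 6
E = -W - A  [with W=-1, A=6]  = -5
Y = |E - D|  [with E=-5, D=5]  = 10
X = -2*B + 3*Y + 4  [with B=5, Y=10]  = 24

24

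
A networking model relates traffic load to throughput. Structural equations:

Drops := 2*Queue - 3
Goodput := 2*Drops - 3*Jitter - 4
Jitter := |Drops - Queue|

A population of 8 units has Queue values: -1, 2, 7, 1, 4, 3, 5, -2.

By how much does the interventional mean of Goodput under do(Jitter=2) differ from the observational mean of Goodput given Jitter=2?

The intervention sets Jitter=2 in all 8 units regardless of Queue. Recomputing Goodput per unit gives -20, -8, 12, -12, 0, -4, 4, -24; average -6.5.
E[Goodput|Jitter=2] averages over only the 2 units with Jitter=2 (Queue = 1, 5): Goodput = -12, 4, mean -4.
Difference = -6.5 − (-4) = -2.5.

-2.5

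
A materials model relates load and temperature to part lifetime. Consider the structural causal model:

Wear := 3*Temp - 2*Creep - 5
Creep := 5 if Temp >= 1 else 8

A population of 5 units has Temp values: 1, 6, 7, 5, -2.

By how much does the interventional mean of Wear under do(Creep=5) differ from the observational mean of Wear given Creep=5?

The intervention sets Creep=5 in all 5 units regardless of Temp. Recomputing Wear per unit gives -12, 3, 6, 0, -21; average -4.8.
Conditioning on Creep=5 selects the 4 unit(s) with Temp ∈ {1, 6, 7, 5}. Their Wear values: -12, 3, 6, 0. Mean = -0.75.
Difference = -4.8 − (-0.75) = -4.05.

-4.05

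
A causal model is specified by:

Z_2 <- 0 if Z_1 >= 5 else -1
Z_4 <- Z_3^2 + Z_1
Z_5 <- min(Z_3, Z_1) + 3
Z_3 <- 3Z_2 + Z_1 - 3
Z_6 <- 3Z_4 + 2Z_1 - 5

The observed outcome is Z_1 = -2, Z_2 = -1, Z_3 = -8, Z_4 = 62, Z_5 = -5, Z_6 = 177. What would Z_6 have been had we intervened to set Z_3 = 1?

The intervention breaks the incoming arrows to Z_3: Z_3 <- 3Z_2 + Z_1 - 3 no longer applies, and Z_3 = 1.
Z_4 = Z_3^2 + Z_1  [with Z_3=1, Z_1=-2]  = -1
Z_6 = 3Z_4 + 2Z_1 - 5  [with Z_4=-1, Z_1=-2]  = -12

-12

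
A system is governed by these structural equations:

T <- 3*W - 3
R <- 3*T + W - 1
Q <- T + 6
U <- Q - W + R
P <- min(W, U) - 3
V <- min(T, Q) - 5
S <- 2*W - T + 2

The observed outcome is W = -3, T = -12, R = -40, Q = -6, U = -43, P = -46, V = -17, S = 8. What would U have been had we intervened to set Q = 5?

-32

Intervening sets Q = 5 and removes its equation (Q <- T + 6).
T = 3*W - 3  [with W=-3]  = -12
R = 3*T + W - 1  [with T=-12, W=-3]  = -40
U = Q - W + R  [with Q=5, W=-3, R=-40]  = -32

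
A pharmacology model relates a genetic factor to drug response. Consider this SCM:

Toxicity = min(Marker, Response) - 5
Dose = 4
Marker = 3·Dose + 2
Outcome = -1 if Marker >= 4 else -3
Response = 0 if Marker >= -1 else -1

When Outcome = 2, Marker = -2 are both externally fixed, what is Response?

-1

Setting Outcome = 2, Marker = -2 by intervention discards those variables' equations.
Response = 0 if Marker >= -1 else -1  [with Marker=-2]  = -1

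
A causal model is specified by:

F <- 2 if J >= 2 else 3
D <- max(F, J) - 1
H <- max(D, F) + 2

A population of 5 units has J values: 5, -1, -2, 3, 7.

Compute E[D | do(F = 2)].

Every unit gets F=2 under the intervention. D values become 4, 1, 1, 2, 6; E[D|do(F=2)] = 2.8.

2.8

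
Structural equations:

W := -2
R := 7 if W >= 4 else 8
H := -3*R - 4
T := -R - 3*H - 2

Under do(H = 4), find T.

The intervention breaks the incoming arrows to H: H := -3*R - 4 no longer applies, and H = 4.
R = 7 if W >= 4 else 8  [with W=-2]  = 8
T = -R - 3*H - 2  [with R=8, H=4]  = -22

-22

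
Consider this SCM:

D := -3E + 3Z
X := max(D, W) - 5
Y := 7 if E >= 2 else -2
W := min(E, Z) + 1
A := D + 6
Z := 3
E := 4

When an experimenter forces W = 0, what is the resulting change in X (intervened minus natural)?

Intervening sets W = 0 and removes its equation (W := min(E, Z) + 1).
D = -3E + 3Z  [with E=4, Z=3]  = -3
X = max(D, W) - 5  [with D=-3, W=0]  = -5
Without intervention: D = -3E + 3Z  [with E=4, Z=3]  = -3; W = min(E, Z) + 1  [with E=4, Z=3]  = 4; X = max(D, W) - 5  [with D=-3, W=4]  = -1.
Change = -5 − (-1) = -4.

-4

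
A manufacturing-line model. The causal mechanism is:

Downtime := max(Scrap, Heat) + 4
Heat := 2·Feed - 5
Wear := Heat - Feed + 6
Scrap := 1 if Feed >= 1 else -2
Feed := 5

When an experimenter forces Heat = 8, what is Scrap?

1

Under do(Heat=8), the mechanism Heat := 2·Feed - 5 is discarded; Heat is fixed at 8.
Since Scrap is not a descendant of the intervened variable, it is unaffected.
Scrap = 1 if Feed >= 1 else -2  [with Feed=5]  = 1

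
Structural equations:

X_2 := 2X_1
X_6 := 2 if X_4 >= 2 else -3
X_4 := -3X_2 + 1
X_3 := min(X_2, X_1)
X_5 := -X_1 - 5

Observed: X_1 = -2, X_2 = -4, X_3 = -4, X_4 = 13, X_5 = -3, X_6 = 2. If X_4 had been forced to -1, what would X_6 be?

-3

Under do(X_4=-1), the mechanism X_4 := -3X_2 + 1 is discarded; X_4 is fixed at -1.
X_6 = 2 if X_4 >= 2 else -3  [with X_4=-1]  = -3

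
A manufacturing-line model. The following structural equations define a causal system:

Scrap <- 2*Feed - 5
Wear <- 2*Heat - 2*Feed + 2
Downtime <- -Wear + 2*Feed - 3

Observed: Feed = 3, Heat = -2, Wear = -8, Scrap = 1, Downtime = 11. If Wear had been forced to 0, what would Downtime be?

3

do(Wear=0) replaces the equation Wear <- 2*Heat - 2*Feed + 2 with the constant Wear = 0.
Downtime = -Wear + 2*Feed - 3  [with Wear=0, Feed=3]  = 3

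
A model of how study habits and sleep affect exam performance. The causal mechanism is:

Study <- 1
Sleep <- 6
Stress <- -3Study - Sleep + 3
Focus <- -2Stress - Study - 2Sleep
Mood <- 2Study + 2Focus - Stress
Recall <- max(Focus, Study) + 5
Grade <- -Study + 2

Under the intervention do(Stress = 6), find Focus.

The intervention breaks the incoming arrows to Stress: Stress <- -3Study - Sleep + 3 no longer applies, and Stress = 6.
Focus = -2Stress - Study - 2Sleep  [with Stress=6, Study=1, Sleep=6]  = -25

-25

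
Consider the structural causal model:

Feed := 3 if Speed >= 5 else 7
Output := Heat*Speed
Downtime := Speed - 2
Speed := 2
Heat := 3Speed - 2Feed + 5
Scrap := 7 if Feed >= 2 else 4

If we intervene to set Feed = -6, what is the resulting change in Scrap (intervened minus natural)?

Under do(Feed=-6), the mechanism Feed := 3 if Speed >= 5 else 7 is discarded; Feed is fixed at -6.
Scrap = 7 if Feed >= 2 else 4  [with Feed=-6]  = 4
Without intervention: Feed = 3 if Speed >= 5 else 7  [with Speed=2]  = 7; Scrap = 7 if Feed >= 2 else 4  [with Feed=7]  = 7.
Change = 4 − 7 = -3.

-3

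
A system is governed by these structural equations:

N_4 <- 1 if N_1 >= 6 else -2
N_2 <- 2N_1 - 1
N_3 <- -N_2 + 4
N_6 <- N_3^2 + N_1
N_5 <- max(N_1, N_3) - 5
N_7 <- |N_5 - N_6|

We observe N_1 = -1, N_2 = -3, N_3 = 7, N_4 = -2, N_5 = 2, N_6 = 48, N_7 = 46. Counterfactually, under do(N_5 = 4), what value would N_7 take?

Under do(N_5=4), the mechanism N_5 <- max(N_1, N_3) - 5 is discarded; N_5 is fixed at 4.
N_2 = 2N_1 - 1  [with N_1=-1]  = -3
N_3 = -N_2 + 4  [with N_2=-3]  = 7
N_6 = N_3^2 + N_1  [with N_3=7, N_1=-1]  = 48
N_7 = |N_5 - N_6|  [with N_5=4, N_6=48]  = 44

44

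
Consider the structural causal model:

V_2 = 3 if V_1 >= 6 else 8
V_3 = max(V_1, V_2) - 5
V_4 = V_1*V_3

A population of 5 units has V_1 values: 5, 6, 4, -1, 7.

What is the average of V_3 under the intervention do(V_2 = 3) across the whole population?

The intervention sets V_2=3 in all 5 units regardless of V_1. Recomputing V_3 per unit gives 0, 1, -1, -2, 2; average 0.

0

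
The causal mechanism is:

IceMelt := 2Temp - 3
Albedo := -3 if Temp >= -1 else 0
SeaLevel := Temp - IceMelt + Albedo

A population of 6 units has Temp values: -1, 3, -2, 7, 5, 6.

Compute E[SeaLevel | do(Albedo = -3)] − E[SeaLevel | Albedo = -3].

1

The intervention sets Albedo=-3 in all 6 units regardless of Temp. Recomputing SeaLevel per unit gives 1, -3, 2, -7, -5, -6; average -3.
E[SeaLevel|Albedo=-3] averages over only the 5 units with Albedo=-3 (Temp = -1, 3, 7, 5, 6): SeaLevel = 1, -3, -7, -5, -6, mean -4.
Difference = -3 − (-4) = 1.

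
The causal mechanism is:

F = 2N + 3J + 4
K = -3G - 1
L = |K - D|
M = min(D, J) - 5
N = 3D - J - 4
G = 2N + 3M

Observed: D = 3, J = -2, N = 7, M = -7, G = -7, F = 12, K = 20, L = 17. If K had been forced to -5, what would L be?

8

do(K=-5) replaces the equation K = -3G - 1 with the constant K = -5.
L = |K - D|  [with K=-5, D=3]  = 8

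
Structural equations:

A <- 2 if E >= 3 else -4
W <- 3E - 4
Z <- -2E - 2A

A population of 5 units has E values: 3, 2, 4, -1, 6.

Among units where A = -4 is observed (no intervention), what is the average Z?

Conditioning on A=-4 selects the 2 unit(s) with E ∈ {2, -1}. Their Z values: 4, 10. Mean = 7.

7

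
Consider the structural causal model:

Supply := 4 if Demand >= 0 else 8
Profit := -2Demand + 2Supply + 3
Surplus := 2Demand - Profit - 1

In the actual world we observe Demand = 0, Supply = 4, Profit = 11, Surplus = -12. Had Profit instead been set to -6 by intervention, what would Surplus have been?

5

The intervention breaks the incoming arrows to Profit: Profit := -2Demand + 2Supply + 3 no longer applies, and Profit = -6.
Surplus = 2Demand - Profit - 1  [with Demand=0, Profit=-6]  = 5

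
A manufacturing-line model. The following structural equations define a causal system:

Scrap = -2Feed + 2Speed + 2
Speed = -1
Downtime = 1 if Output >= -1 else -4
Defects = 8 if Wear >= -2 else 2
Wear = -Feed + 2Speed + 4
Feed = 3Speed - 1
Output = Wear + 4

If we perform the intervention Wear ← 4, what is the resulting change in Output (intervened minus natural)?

-2

The intervention breaks the incoming arrows to Wear: Wear = -Feed + 2Speed + 4 no longer applies, and Wear = 4.
Output = Wear + 4  [with Wear=4]  = 8
Without intervention: Feed = 3Speed - 1  [with Speed=-1]  = -4; Wear = -Feed + 2Speed + 4  [with Feed=-4, Speed=-1]  = 6; Output = Wear + 4  [with Wear=6]  = 10.
Change = 8 − 10 = -2.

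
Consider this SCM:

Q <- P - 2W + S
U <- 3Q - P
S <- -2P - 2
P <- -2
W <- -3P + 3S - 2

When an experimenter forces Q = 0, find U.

2

Intervening sets Q = 0 and removes its equation (Q <- P - 2W + S).
U = 3Q - P  [with Q=0, P=-2]  = 2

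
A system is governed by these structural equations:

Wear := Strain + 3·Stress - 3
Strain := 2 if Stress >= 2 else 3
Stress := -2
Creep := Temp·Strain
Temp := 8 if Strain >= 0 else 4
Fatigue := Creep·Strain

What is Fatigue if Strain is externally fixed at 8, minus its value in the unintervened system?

Under do(Strain=8), the mechanism Strain := 2 if Stress >= 2 else 3 is discarded; Strain is fixed at 8.
Temp = 8 if Strain >= 0 else 4  [with Strain=8]  = 8
Creep = Temp·Strain  [with Temp=8, Strain=8]  = 64
Fatigue = Creep·Strain  [with Creep=64, Strain=8]  = 512
Without intervention: Strain = 2 if Stress >= 2 else 3  [with Stress=-2]  = 3; Temp = 8 if Strain >= 0 else 4  [with Strain=3]  = 8; Creep = Temp·Strain  [with Temp=8, Strain=3]  = 24; Fatigue = Creep·Strain  [with Creep=24, Strain=3]  = 72.
Change = 512 − 72 = 440.

440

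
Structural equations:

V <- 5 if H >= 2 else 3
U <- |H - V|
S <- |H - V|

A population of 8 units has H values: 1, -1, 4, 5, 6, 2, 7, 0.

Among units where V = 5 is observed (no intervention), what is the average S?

Observing V=5 restricts to units where V's equation naturally yields 5: H ∈ {4, 5, 6, 2, 7}. In that subpopulation S = 1, 0, 1, 3, 2, mean 1.4.

1.4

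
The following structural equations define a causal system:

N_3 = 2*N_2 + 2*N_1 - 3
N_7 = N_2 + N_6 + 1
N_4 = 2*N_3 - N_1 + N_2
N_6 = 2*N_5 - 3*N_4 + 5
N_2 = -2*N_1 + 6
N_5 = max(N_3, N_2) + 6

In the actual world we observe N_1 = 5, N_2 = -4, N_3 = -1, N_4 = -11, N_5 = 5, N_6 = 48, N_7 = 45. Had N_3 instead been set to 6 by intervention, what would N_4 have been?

The intervention breaks the incoming arrows to N_3: N_3 = 2*N_2 + 2*N_1 - 3 no longer applies, and N_3 = 6.
N_2 = -2*N_1 + 6  [with N_1=5]  = -4
N_4 = 2*N_3 - N_1 + N_2  [with N_3=6, N_1=5, N_2=-4]  = 3

3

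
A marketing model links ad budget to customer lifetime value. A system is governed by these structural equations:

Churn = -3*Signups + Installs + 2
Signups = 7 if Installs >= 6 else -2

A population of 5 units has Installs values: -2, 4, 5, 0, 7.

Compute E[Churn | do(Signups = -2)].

The intervention sets Signups=-2 in all 5 units regardless of Installs. Recomputing Churn per unit gives 6, 12, 13, 8, 15; average 10.8.

10.8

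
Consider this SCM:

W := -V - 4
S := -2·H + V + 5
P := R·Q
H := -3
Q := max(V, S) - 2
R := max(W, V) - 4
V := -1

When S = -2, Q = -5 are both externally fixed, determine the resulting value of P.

25

Under do(S = -2, Q = -5), each intervened variable's structural equation is replaced by its fixed value.
W = -V - 4  [with V=-1]  = -3
R = max(W, V) - 4  [with W=-3, V=-1]  = -5
P = R·Q  [with R=-5, Q=-5]  = 25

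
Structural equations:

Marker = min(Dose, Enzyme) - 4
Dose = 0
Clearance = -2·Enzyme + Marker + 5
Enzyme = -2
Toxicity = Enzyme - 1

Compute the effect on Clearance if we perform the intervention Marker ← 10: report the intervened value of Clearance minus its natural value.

16

do(Marker=10) replaces the equation Marker = min(Dose, Enzyme) - 4 with the constant Marker = 10.
Clearance = -2·Enzyme + Marker + 5  [with Enzyme=-2, Marker=10]  = 19
Without intervention: Marker = min(Dose, Enzyme) - 4  [with Dose=0, Enzyme=-2]  = -6; Clearance = -2·Enzyme + Marker + 5  [with Enzyme=-2, Marker=-6]  = 3.
Change = 19 − 3 = 16.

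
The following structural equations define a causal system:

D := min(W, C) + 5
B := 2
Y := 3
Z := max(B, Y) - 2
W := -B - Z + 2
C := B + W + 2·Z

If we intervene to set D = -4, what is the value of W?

-1

do(D=-4) replaces the equation D := min(W, C) + 5 with the constant D = -4.
No directed path runs from D to W, so W keeps its natural value.
Z = max(B, Y) - 2  [with B=2, Y=3]  = 1
W = -B - Z + 2  [with B=2, Z=1]  = -1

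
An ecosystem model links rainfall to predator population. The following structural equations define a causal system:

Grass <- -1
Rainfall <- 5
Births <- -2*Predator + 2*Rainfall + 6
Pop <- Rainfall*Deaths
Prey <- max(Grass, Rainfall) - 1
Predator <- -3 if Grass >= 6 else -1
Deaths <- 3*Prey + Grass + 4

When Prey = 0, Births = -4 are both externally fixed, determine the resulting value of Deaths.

Setting Prey = 0, Births = -4 by intervention discards those variables' equations.
Deaths = 3*Prey + Grass + 4  [with Prey=0, Grass=-1]  = 3

3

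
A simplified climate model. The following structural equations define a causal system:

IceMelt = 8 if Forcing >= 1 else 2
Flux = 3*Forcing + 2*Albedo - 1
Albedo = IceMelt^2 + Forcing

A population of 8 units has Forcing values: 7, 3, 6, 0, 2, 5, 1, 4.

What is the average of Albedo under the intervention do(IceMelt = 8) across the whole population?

67.5

Every unit gets IceMelt=8 under the intervention. Albedo values become 71, 67, 70, 64, 66, 69, 65, 68; E[Albedo|do(IceMelt=8)] = 67.5.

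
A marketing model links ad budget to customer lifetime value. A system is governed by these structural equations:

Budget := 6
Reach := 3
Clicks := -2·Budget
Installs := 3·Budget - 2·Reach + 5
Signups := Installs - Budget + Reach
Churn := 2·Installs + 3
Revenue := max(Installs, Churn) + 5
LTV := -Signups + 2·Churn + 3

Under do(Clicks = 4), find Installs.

The intervention breaks the incoming arrows to Clicks: Clicks := -2·Budget no longer applies, and Clicks = 4.
Installs is not downstream of the intervention, so its value is determined by the original equations.
Installs = 3·Budget - 2·Reach + 5  [with Budget=6, Reach=3]  = 17

17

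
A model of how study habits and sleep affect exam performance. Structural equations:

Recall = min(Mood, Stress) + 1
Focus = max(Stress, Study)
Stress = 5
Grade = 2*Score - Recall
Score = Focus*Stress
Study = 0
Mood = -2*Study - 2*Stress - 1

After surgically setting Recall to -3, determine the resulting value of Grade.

Intervening sets Recall = -3 and removes its equation (Recall = min(Mood, Stress) + 1).
Focus = max(Stress, Study)  [with Stress=5, Study=0]  = 5
Score = Focus*Stress  [with Focus=5, Stress=5]  = 25
Grade = 2*Score - Recall  [with Score=25, Recall=-3]  = 53

53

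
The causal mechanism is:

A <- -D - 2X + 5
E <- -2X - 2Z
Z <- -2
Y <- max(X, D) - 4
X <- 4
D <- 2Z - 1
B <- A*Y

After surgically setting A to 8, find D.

Under do(A=8), the mechanism A <- -D - 2X + 5 is discarded; A is fixed at 8.
Since D is not a descendant of the intervened variable, it is unaffected.
D = 2Z - 1  [with Z=-2]  = -5

-5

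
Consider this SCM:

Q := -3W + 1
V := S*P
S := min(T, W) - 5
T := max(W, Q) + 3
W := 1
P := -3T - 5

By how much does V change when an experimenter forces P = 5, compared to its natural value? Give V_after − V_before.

-88

The intervention breaks the incoming arrows to P: P := -3T - 5 no longer applies, and P = 5.
Q = -3W + 1  [with W=1]  = -2
T = max(W, Q) + 3  [with W=1, Q=-2]  = 4
S = min(T, W) - 5  [with T=4, W=1]  = -4
V = S*P  [with S=-4, P=5]  = -20
Without intervention: Q = -3W + 1  [with W=1]  = -2; T = max(W, Q) + 3  [with W=1, Q=-2]  = 4; S = min(T, W) - 5  [with T=4, W=1]  = -4; P = -3T - 5  [with T=4]  = -17; V = S*P  [with S=-4, P=-17]  = 68.
Change = -20 − 68 = -88.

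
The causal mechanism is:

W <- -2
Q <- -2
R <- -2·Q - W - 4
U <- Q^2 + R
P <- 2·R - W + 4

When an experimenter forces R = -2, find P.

2

do(R=-2) replaces the equation R <- -2·Q - W - 4 with the constant R = -2.
P = 2·R - W + 4  [with R=-2, W=-2]  = 2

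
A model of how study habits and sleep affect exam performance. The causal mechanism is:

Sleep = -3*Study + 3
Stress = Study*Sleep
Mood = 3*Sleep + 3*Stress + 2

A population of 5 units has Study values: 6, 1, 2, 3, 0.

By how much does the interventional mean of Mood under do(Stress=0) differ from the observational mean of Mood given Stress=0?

-17.1

Every unit gets Stress=0 under the intervention. Mood values become -43, 2, -7, -16, 11; E[Mood|do(Stress=0)] = -10.6.
Conditioning on Stress=0 selects the 2 unit(s) with Study ∈ {1, 0}. Their Mood values: 2, 11. Mean = 6.5.
Difference = -10.6 − 6.5 = -17.1.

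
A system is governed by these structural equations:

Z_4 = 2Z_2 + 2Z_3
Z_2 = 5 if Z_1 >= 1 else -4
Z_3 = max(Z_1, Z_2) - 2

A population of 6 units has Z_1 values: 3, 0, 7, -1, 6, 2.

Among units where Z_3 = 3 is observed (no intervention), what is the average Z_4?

E[Z_4|Z_3=3] averages over only the 2 units with Z_3=3 (Z_1 = 3, 2): Z_4 = 16, 16, mean 16.

16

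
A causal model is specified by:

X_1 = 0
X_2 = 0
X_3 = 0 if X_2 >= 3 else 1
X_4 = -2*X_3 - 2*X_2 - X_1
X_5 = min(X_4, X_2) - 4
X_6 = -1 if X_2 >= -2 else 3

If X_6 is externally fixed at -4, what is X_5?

do(X_6=-4) replaces the equation X_6 = -1 if X_2 >= -2 else 3 with the constant X_6 = -4.
Since X_5 is not a descendant of the intervened variable, it is unaffected.
X_3 = 0 if X_2 >= 3 else 1  [with X_2=0]  = 1
X_4 = -2*X_3 - 2*X_2 - X_1  [with X_3=1, X_2=0, X_1=0]  = -2
X_5 = min(X_4, X_2) - 4  [with X_4=-2, X_2=0]  = -6

-6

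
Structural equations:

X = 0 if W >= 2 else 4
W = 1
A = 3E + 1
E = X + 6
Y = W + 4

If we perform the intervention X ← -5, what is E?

The intervention breaks the incoming arrows to X: X = 0 if W >= 2 else 4 no longer applies, and X = -5.
E = X + 6  [with X=-5]  = 1

1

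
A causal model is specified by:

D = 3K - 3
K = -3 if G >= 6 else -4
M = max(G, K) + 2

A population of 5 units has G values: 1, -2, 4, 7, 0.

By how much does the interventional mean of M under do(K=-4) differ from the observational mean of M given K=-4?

1.25

The intervention sets K=-4 in all 5 units regardless of G. Recomputing M per unit gives 3, 0, 6, 9, 2; average 4.
Observing K=-4 restricts to units where K's equation naturally yields -4: G ∈ {1, -2, 4, 0}. In that subpopulation M = 3, 0, 6, 2, mean 2.75.
Difference = 4 − 2.75 = 1.25.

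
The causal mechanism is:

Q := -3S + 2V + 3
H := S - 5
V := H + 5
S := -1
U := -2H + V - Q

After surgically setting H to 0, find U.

do(H=0) replaces the equation H := S - 5 with the constant H = 0.
V = H + 5  [with H=0]  = 5
Q = -3S + 2V + 3  [with S=-1, V=5]  = 16
U = -2H + V - Q  [with H=0, V=5, Q=16]  = -11

-11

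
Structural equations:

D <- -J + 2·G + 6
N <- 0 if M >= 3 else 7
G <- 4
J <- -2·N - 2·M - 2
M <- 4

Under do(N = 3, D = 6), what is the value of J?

The joint intervention fixes N = 3, D = 6, removing each variable's own equation.
J = -2·N - 2·M - 2  [with N=3, M=4]  = -16

-16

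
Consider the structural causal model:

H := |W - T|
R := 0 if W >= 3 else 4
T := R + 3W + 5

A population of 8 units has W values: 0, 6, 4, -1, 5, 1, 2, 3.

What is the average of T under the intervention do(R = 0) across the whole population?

do(R=0) breaks R's dependence on W. With R=0 fixed, T across the units is 5, 23, 17, 2, 20, 8, 11, 14, mean 12.5.

12.5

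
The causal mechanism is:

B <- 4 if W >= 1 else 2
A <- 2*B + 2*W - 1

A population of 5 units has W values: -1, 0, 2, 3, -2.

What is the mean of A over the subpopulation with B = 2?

1

Observing B=2 restricts to units where B's equation naturally yields 2: W ∈ {-1, 0, -2}. In that subpopulation A = 1, 3, -1, mean 1.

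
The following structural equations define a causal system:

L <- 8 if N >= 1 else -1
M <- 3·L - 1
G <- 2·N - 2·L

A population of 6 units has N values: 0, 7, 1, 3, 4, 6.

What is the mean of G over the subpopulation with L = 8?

-7.6

Conditioning on L=8 selects the 5 unit(s) with N ∈ {7, 1, 3, 4, 6}. Their G values: -2, -14, -10, -8, -4. Mean = -7.6.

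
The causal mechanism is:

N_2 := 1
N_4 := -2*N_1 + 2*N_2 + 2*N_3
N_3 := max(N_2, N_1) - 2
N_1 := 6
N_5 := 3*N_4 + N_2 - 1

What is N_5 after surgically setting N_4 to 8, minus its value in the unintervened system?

30

Intervening sets N_4 = 8 and removes its equation (N_4 := -2*N_1 + 2*N_2 + 2*N_3).
N_5 = 3*N_4 + N_2 - 1  [with N_4=8, N_2=1]  = 24
Without intervention: N_3 = max(N_2, N_1) - 2  [with N_2=1, N_1=6]  = 4; N_4 = -2*N_1 + 2*N_2 + 2*N_3  [with N_1=6, N_2=1, N_3=4]  = -2; N_5 = 3*N_4 + N_2 - 1  [with N_4=-2, N_2=1]  = -6.
Change = 24 − (-6) = 30.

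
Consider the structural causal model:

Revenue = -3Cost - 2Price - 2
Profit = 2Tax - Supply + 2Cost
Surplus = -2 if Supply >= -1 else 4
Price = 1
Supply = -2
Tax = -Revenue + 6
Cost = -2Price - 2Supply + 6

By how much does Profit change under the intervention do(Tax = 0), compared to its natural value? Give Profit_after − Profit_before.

-68

The intervention breaks the incoming arrows to Tax: Tax = -Revenue + 6 no longer applies, and Tax = 0.
Cost = -2Price - 2Supply + 6  [with Price=1, Supply=-2]  = 8
Profit = 2Tax - Supply + 2Cost  [with Tax=0, Supply=-2, Cost=8]  = 18
Without intervention: Cost = -2Price - 2Supply + 6  [with Price=1, Supply=-2]  = 8; Revenue = -3Cost - 2Price - 2  [with Cost=8, Price=1]  = -28; Tax = -Revenue + 6  [with Revenue=-28]  = 34; Profit = 2Tax - Supply + 2Cost  [with Tax=34, Supply=-2, Cost=8]  = 86.
Change = 18 − 86 = -68.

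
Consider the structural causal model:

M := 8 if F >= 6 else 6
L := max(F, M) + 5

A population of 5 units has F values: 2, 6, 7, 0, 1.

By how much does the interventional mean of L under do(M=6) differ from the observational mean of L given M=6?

Every unit gets M=6 under the intervention. L values become 11, 11, 12, 11, 11; E[L|do(M=6)] = 11.2.
Conditioning on M=6 selects the 3 unit(s) with F ∈ {2, 0, 1}. Their L values: 11, 11, 11. Mean = 11.
Difference = 11.2 − 11 = 0.2.

0.2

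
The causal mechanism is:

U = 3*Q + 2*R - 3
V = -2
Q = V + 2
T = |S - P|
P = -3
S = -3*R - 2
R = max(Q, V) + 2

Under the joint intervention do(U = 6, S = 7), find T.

Setting U = 6, S = 7 by intervention discards those variables' equations.
T = |S - P|  [with S=7, P=-3]  = 10

10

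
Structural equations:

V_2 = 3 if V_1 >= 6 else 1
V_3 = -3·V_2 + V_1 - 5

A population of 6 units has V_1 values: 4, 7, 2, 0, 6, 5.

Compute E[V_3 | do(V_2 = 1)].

-4

Under do(V_2=1), V_2's equation is replaced by V_2=1 for every unit. Per-unit V_3: -4, -1, -6, -8, -2, -3. Mean = -4.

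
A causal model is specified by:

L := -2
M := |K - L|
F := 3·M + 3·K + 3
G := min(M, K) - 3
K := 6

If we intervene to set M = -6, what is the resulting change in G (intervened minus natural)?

-12

do(M=-6) replaces the equation M := |K - L| with the constant M = -6.
G = min(M, K) - 3  [with M=-6, K=6]  = -9
Without intervention: M = |K - L|  [with K=6, L=-2]  = 8; G = min(M, K) - 3  [with M=8, K=6]  = 3.
Change = -9 − 3 = -12.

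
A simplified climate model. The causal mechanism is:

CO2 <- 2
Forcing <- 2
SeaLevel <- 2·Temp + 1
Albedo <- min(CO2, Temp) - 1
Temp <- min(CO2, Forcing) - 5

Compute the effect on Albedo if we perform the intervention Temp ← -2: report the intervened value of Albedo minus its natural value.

1

The intervention breaks the incoming arrows to Temp: Temp <- min(CO2, Forcing) - 5 no longer applies, and Temp = -2.
Albedo = min(CO2, Temp) - 1  [with CO2=2, Temp=-2]  = -3
Without intervention: Temp = min(CO2, Forcing) - 5  [with CO2=2, Forcing=2]  = -3; Albedo = min(CO2, Temp) - 1  [with CO2=2, Temp=-3]  = -4.
Change = -3 − (-4) = 1.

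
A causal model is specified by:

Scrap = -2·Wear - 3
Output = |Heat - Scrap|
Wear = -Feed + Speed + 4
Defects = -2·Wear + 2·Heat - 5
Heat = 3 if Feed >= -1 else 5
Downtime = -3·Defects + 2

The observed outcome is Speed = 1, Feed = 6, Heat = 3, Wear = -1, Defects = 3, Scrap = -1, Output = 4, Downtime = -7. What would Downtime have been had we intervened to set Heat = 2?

-1

The intervention breaks the incoming arrows to Heat: Heat = 3 if Feed >= -1 else 5 no longer applies, and Heat = 2.
Wear = -Feed + Speed + 4  [with Feed=6, Speed=1]  = -1
Defects = -2·Wear + 2·Heat - 5  [with Wear=-1, Heat=2]  = 1
Downtime = -3·Defects + 2  [with Defects=1]  = -1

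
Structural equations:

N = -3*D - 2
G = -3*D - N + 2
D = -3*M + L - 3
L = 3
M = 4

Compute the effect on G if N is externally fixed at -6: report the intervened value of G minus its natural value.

40

Intervening sets N = -6 and removes its equation (N = -3*D - 2).
D = -3*M + L - 3  [with M=4, L=3]  = -12
G = -3*D - N + 2  [with D=-12, N=-6]  = 44
Without intervention: D = -3*M + L - 3  [with M=4, L=3]  = -12; N = -3*D - 2  [with D=-12]  = 34; G = -3*D - N + 2  [with D=-12, N=34]  = 4.
Change = 44 − 4 = 40.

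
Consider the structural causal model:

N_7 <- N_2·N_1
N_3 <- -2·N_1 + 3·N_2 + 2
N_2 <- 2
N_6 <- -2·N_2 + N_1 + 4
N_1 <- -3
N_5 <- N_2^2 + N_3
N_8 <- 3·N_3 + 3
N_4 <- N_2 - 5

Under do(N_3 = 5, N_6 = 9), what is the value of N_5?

9

The joint intervention fixes N_3 = 5, N_6 = 9, removing each variable's own equation.
N_5 = N_2^2 + N_3  [with N_2=2, N_3=5]  = 9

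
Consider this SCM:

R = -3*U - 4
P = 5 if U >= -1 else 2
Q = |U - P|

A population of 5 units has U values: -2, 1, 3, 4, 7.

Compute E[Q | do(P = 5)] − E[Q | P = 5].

0.95

Under do(P=5), P's equation is replaced by P=5 for every unit. Per-unit Q: 7, 4, 2, 1, 2. Mean = 3.2.
E[Q|P=5] averages over only the 4 units with P=5 (U = 1, 3, 4, 7): Q = 4, 2, 1, 2, mean 2.25.
Difference = 3.2 − 2.25 = 0.95.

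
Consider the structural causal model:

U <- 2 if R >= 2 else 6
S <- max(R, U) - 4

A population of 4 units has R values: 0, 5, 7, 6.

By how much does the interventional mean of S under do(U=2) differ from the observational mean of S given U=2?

Every unit gets U=2 under the intervention. S values become -2, 1, 3, 2; E[S|do(U=2)] = 1.
E[S|U=2] averages over only the 3 units with U=2 (R = 5, 7, 6): S = 1, 3, 2, mean 2.
Difference = 1 − 2 = -1.

-1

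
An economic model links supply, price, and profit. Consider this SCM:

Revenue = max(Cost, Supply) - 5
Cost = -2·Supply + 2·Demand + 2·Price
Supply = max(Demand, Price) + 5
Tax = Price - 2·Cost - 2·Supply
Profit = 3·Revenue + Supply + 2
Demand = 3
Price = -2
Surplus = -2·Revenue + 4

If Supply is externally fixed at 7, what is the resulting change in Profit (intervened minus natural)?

-4

The intervention breaks the incoming arrows to Supply: Supply = max(Demand, Price) + 5 no longer applies, and Supply = 7.
Cost = -2·Supply + 2·Demand + 2·Price  [with Supply=7, Demand=3, Price=-2]  = -12
Revenue = max(Cost, Supply) - 5  [with Cost=-12, Supply=7]  = 2
Profit = 3·Revenue + Supply + 2  [with Revenue=2, Supply=7]  = 15
Without intervention: Supply = max(Demand, Price) + 5  [with Demand=3, Price=-2]  = 8; Cost = -2·Supply + 2·Demand + 2·Price  [with Supply=8, Demand=3, Price=-2]  = -14; Revenue = max(Cost, Supply) - 5  [with Cost=-14, Supply=8]  = 3; Profit = 3·Revenue + Supply + 2  [with Revenue=3, Supply=8]  = 19.
Change = 15 − 19 = -4.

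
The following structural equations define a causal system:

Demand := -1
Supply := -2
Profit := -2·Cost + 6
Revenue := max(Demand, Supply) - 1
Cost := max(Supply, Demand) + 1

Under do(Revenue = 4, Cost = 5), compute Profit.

-4

The joint intervention fixes Revenue = 4, Cost = 5, removing each variable's own equation.
Profit = -2·Cost + 6  [with Cost=5]  = -4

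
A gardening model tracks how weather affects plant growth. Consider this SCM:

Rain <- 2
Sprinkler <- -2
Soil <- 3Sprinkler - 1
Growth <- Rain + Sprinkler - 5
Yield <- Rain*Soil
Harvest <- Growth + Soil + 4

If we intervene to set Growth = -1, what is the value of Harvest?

-4

Under do(Growth=-1), the mechanism Growth <- Rain + Sprinkler - 5 is discarded; Growth is fixed at -1.
Soil = 3Sprinkler - 1  [with Sprinkler=-2]  = -7
Harvest = Growth + Soil + 4  [with Growth=-1, Soil=-7]  = -4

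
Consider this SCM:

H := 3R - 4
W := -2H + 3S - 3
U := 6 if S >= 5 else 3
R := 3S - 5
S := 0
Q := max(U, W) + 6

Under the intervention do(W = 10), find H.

The intervention breaks the incoming arrows to W: W := -2H + 3S - 3 no longer applies, and W = 10.
Since H is not a descendant of the intervened variable, it is unaffected.
R = 3S - 5  [with S=0]  = -5
H = 3R - 4  [with R=-5]  = -19

-19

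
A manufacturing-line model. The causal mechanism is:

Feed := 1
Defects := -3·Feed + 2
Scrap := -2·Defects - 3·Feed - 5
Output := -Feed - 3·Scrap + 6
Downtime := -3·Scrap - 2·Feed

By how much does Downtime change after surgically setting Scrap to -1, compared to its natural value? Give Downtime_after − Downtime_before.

-15

do(Scrap=-1) replaces the equation Scrap := -2·Defects - 3·Feed - 5 with the constant Scrap = -1.
Downtime = -3·Scrap - 2·Feed  [with Scrap=-1, Feed=1]  = 1
Without intervention: Defects = -3·Feed + 2  [with Feed=1]  = -1; Scrap = -2·Defects - 3·Feed - 5  [with Defects=-1, Feed=1]  = -6; Downtime = -3·Scrap - 2·Feed  [with Scrap=-6, Feed=1]  = 16.
Change = 1 − 16 = -15.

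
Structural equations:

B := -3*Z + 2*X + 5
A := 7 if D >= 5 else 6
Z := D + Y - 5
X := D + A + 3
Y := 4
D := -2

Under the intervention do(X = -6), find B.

The intervention breaks the incoming arrows to X: X := D + A + 3 no longer applies, and X = -6.
Z = D + Y - 5  [with D=-2, Y=4]  = -3
B = -3*Z + 2*X + 5  [with Z=-3, X=-6]  = 2

2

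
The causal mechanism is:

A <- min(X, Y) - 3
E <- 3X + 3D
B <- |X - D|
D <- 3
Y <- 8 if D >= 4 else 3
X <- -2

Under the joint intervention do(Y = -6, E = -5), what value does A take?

-9

Setting Y = -6, E = -5 by intervention discards those variables' equations.
A = min(X, Y) - 3  [with X=-2, Y=-6]  = -9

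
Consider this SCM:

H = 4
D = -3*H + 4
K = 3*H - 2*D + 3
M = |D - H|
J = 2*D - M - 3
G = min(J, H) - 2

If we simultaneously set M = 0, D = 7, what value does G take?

2

The joint intervention fixes M = 0, D = 7, removing each variable's own equation.
J = 2*D - M - 3  [with D=7, M=0]  = 11
G = min(J, H) - 2  [with J=11, H=4]  = 2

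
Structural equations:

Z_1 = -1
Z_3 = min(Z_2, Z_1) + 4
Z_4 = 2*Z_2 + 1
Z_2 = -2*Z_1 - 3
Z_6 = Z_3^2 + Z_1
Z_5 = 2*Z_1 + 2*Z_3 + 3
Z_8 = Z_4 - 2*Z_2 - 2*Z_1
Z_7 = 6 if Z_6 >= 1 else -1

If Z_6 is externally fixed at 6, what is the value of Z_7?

Intervening sets Z_6 = 6 and removes its equation (Z_6 = Z_3^2 + Z_1).
Z_7 = 6 if Z_6 >= 1 else -1  [with Z_6=6]  = 6

6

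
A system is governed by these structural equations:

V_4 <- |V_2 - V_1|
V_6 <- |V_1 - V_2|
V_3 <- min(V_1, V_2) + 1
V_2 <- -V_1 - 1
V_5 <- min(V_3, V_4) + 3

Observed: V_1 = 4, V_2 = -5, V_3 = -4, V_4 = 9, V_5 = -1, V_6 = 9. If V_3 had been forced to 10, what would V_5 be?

do(V_3=10) replaces the equation V_3 <- min(V_1, V_2) + 1 with the constant V_3 = 10.
V_2 = -V_1 - 1  [with V_1=4]  = -5
V_4 = |V_2 - V_1|  [with V_2=-5, V_1=4]  = 9
V_5 = min(V_3, V_4) + 3  [with V_3=10, V_4=9]  = 12

12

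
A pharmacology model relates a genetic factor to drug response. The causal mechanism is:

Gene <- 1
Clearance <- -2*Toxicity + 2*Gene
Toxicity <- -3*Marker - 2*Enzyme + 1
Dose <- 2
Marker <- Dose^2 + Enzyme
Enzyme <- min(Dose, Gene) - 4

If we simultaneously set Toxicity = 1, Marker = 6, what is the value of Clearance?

0

Setting Toxicity = 1, Marker = 6 by intervention discards those variables' equations.
Clearance = -2*Toxicity + 2*Gene  [with Toxicity=1, Gene=1]  = 0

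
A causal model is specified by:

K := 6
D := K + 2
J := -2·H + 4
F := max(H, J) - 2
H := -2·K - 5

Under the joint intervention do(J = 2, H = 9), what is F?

Setting J = 2, H = 9 by intervention discards those variables' equations.
F = max(H, J) - 2  [with H=9, J=2]  = 7

7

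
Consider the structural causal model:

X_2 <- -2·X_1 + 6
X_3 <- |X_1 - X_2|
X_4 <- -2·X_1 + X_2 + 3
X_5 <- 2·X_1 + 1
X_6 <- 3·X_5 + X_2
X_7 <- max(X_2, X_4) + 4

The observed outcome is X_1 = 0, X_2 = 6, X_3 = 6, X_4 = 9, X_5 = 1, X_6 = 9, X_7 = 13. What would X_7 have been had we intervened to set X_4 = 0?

10

The intervention breaks the incoming arrows to X_4: X_4 <- -2·X_1 + X_2 + 3 no longer applies, and X_4 = 0.
X_2 = -2·X_1 + 6  [with X_1=0]  = 6
X_7 = max(X_2, X_4) + 4  [with X_2=6, X_4=0]  = 10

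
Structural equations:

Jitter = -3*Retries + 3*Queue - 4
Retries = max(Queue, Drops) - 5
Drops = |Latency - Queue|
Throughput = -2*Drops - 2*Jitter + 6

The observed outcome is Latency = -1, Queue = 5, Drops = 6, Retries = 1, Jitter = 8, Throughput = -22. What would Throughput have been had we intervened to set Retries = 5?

2

Under do(Retries=5), the mechanism Retries = max(Queue, Drops) - 5 is discarded; Retries is fixed at 5.
Drops = |Latency - Queue|  [with Latency=-1, Queue=5]  = 6
Jitter = -3*Retries + 3*Queue - 4  [with Retries=5, Queue=5]  = -4
Throughput = -2*Drops - 2*Jitter + 6  [with Drops=6, Jitter=-4]  = 2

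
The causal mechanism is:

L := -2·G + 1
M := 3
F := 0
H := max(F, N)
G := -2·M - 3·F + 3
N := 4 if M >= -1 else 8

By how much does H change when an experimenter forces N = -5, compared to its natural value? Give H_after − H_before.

-4

The intervention breaks the incoming arrows to N: N := 4 if M >= -1 else 8 no longer applies, and N = -5.
H = max(F, N)  [with F=0, N=-5]  = 0
Without intervention: N = 4 if M >= -1 else 8  [with M=3]  = 4; H = max(F, N)  [with F=0, N=4]  = 4.
Change = 0 − 4 = -4.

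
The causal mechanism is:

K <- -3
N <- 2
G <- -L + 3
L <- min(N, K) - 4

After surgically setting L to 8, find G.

The intervention breaks the incoming arrows to L: L <- min(N, K) - 4 no longer applies, and L = 8.
G = -L + 3  [with L=8]  = -5

-5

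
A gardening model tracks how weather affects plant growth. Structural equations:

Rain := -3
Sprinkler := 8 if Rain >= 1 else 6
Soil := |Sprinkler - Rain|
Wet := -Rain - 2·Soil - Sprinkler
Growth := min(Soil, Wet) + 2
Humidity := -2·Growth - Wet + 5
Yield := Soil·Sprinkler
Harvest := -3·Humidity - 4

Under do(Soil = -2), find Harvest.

-16

The intervention breaks the incoming arrows to Soil: Soil := |Sprinkler - Rain| no longer applies, and Soil = -2.
Sprinkler = 8 if Rain >= 1 else 6  [with Rain=-3]  = 6
Wet = -Rain - 2·Soil - Sprinkler  [with Rain=-3, Soil=-2, Sprinkler=6]  = 1
Growth = min(Soil, Wet) + 2  [with Soil=-2, Wet=1]  = 0
Humidity = -2·Growth - Wet + 5  [with Growth=0, Wet=1]  = 4
Harvest = -3·Humidity - 4  [with Humidity=4]  = -16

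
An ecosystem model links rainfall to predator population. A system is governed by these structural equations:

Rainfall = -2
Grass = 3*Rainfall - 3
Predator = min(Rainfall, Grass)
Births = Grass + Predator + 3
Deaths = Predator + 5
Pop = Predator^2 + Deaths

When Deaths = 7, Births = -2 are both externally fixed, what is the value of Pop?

Setting Deaths = 7, Births = -2 by intervention discards those variables' equations.
Grass = 3*Rainfall - 3  [with Rainfall=-2]  = -9
Predator = min(Rainfall, Grass)  [with Rainfall=-2, Grass=-9]  = -9
Pop = Predator^2 + Deaths  [with Predator=-9, Deaths=7]  = 88

88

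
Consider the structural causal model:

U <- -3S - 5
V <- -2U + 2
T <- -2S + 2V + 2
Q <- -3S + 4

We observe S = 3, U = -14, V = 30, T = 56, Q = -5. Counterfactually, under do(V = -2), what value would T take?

The intervention breaks the incoming arrows to V: V <- -2U + 2 no longer applies, and V = -2.
T = -2S + 2V + 2  [with S=3, V=-2]  = -8

-8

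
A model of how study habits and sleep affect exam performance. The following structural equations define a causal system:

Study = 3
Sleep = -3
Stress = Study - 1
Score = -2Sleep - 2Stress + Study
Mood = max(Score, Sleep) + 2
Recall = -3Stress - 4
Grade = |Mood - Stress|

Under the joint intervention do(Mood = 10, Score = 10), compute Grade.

8

Setting Mood = 10, Score = 10 by intervention discards those variables' equations.
Stress = Study - 1  [with Study=3]  = 2
Grade = |Mood - Stress|  [with Mood=10, Stress=2]  = 8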